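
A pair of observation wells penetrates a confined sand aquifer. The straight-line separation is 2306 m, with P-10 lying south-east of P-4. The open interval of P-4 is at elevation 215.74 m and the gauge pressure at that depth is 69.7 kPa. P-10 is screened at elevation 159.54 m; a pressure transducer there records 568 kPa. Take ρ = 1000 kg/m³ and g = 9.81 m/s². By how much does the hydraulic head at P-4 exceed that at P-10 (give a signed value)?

Pressure head at P-4: ψ = P/(ρg) = 69.7×1000 / (1000 × 9.81) = 7.10 m.
Total head at P-4: h = z + ψ = 215.74 + 7.10 = 222.84 m.
Pressure head at P-10: ψ = P/(ρg) = 568×1000 / (1000 × 9.81) = 57.90 m.
Total head at P-10: h = z + ψ = 159.54 + 57.90 = 217.44 m.
Head difference: h(P-4) − h(P-10) = 222.84 − 217.44 = 5.40 m.

Δh ≈ 5.40 m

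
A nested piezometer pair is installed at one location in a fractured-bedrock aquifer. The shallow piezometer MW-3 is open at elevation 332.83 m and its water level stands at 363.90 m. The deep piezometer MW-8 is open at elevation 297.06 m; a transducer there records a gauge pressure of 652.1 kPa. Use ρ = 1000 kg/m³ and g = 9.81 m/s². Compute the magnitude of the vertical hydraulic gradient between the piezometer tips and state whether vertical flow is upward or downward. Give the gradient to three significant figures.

|i_v| ≈ 0.0103; vertical flow is downward

Total head at MW-3: h = 363.90 m (water level in the standpipe).
Pressure head at MW-8: ψ = P/(ρg) = 652.1×1000 / (1000 × 9.81) = 66.47 m.
Total head at MW-8: h = z + ψ = 297.06 + 66.47 = 363.53 m.
Δh = h(MW-3) − h(MW-8) = 363.90 − 363.53 = 0.37 m.
Vertical separation Δz = 332.83 − 297.06 = 35.77 m.
|i_v| = |Δh| / Δz = 0.37 / 35.77 = 0.0103.
Head is higher in the shallow piezometer, so vertical flow is downward (recharge condition).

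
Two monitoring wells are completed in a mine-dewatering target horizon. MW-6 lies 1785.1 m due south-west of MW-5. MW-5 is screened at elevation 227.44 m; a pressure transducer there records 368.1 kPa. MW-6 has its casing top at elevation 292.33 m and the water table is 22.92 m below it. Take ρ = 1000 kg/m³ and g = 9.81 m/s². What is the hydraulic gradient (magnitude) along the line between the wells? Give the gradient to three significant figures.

Pressure head at MW-5: ψ = P/(ρg) = 368.1×1000 / (1000 × 9.81) = 37.52 m.
Total head at MW-5: h = z + ψ = 227.44 + 37.52 = 264.96 m.
Total head at MW-6: h = 292.33 − 22.92 = 269.41 m.
Head difference: h(MW-5) − h(MW-6) = 264.96 − 269.41 = -4.45 m.
Hydraulic gradient: i = |Δh| / L = 4.45 / 1785.1 = 0.00249.

i ≈ 0.00249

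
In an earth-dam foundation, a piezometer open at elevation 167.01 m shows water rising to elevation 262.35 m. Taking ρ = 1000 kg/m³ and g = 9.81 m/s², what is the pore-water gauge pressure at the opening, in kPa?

P ≈ 935 kPa

Pressure head ψ = h − z = 262.35 − 167.01 = 95.34 m.
P = ρgψ = 1000 × 9.81 × 95.34 = 935285 Pa ≈ 935 kPa.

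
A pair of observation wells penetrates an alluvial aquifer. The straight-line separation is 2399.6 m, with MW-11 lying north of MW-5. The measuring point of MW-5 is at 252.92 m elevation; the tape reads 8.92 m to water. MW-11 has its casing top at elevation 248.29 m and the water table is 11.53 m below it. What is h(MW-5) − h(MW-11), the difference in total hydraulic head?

Total head at MW-5: h = 252.92 − 8.92 = 244.00 m.
Total head at MW-11: h = 248.29 − 11.53 = 236.76 m.
Head difference: h(MW-5) − h(MW-11) = 244.00 − 236.76 = 7.24 m.

Δh ≈ 7.24 m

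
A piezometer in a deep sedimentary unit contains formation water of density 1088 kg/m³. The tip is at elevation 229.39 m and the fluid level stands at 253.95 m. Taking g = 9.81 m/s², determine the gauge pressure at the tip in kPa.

Pressure head ψ = h − z = 253.95 − 229.39 = 24.56 m.
P = ρgψ = 1088 × 9.81 × 24.56 = 262136 Pa ≈ 262 kPa.

P ≈ 262 kPa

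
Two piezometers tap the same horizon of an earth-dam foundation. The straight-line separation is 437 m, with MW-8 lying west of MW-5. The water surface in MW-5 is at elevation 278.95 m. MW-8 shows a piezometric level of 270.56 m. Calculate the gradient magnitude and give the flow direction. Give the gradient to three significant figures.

Total head at MW-5: h = 278.95 m (water level in the piezometer is the total head).
Total head at MW-8: h = 270.56 m (water level in the piezometer is the total head).
Head difference: h(MW-5) − h(MW-8) = 278.95 − 270.56 = 8.39 m.
Hydraulic gradient: i = |Δh| / L = 8.39 / 437 = 0.0192.
Flow is from higher to lower head: from MW-5 toward MW-8, i.e. toward the west.

i ≈ 0.0192; groundwater flows toward the west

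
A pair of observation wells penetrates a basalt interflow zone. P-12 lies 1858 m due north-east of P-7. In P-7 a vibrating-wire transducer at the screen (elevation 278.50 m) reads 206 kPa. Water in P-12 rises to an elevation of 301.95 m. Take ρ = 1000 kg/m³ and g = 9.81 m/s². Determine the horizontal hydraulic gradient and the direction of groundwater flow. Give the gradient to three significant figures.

Pressure head at P-7: ψ = P/(ρg) = 206×1000 / (1000 × 9.81) = 21.00 m.
Total head at P-7: h = z + ψ = 278.50 + 21.00 = 299.50 m.
Total head at P-12: h = 301.95 m (water level in the piezometer is the total head).
Head difference: h(P-7) − h(P-12) = 299.50 − 301.95 = -2.45 m.
Hydraulic gradient: i = |Δh| / L = 2.45 / 1858 = 0.00132.
Flow is from higher to lower head: from P-12 toward P-7, i.e. toward the south-west.

i ≈ 0.00132; groundwater flows toward the south-west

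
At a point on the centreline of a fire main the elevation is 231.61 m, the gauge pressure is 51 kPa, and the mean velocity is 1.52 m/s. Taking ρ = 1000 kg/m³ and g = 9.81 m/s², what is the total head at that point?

Pressure head ψ = P/(ρg) = 51×1000 / (1000 × 9.81) = 5.20 m.
Velocity head = v²/(2g) = 1.52² / (2 × 9.81) = 0.118 m.
h = z + ψ + v²/(2g) = 231.61 + 5.20 + 0.118 = 236.93 m.

h ≈ 236.93 m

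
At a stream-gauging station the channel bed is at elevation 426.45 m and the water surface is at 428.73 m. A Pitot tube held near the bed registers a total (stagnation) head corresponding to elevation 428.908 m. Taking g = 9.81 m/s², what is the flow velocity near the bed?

v ≈ 1.87 m/s

Near the bed, under hydrostatic conditions, the piezometric head (z + ψ) equals the free-surface elevation, 428.73 m.
Velocity head = total − piezometric = 428.908 − 428.73 = 0.178 m.
v = √(2g·h_v) = √(2 × 9.81 × 0.178) = 1.87 m/s.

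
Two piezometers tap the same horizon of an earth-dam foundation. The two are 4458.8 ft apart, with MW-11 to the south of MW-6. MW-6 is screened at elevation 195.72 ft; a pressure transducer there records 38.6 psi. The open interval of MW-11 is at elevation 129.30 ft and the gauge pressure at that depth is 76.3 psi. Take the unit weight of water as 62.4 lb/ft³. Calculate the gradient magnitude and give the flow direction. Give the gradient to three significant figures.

Pressure head at MW-6: ψ = 144·P/γ = 144 × 38.6 / 62.4 = 89.08 ft.
Total head at MW-6: h = z + ψ = 195.72 + 89.08 = 284.80 ft.
Pressure head at MW-11: ψ = 144·P/γ = 144 × 76.3 / 62.4 = 176.08 ft.
Total head at MW-11: h = z + ψ = 129.30 + 176.08 = 305.38 ft.
Head difference: h(MW-6) − h(MW-11) = 284.80 − 305.38 = -20.58 ft.
Hydraulic gradient: i = |Δh| / L = 20.58 / 4458.8 = 0.00462.
Flow is from higher to lower head: from MW-11 toward MW-6, i.e. toward the north.

i ≈ 0.00462; groundwater flows toward the north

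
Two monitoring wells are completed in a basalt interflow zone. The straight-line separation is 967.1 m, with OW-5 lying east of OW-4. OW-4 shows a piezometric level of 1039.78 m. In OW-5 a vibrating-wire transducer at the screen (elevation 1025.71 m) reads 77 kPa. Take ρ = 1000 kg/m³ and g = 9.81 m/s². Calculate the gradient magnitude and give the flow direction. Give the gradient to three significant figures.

i ≈ 0.00643; groundwater flows toward the east

Total head at OW-4: h = 1039.78 m (water level in the piezometer is the total head).
Pressure head at OW-5: ψ = P/(ρg) = 77×1000 / (1000 × 9.81) = 7.85 m.
Total head at OW-5: h = z + ψ = 1025.71 + 7.85 = 1033.56 m.
Head difference: h(OW-4) − h(OW-5) = 1039.78 − 1033.56 = 6.22 m.
Hydraulic gradient: i = |Δh| / L = 6.22 / 967.1 = 0.00643.
Flow is from higher to lower head: from OW-4 toward OW-5, i.e. toward the east.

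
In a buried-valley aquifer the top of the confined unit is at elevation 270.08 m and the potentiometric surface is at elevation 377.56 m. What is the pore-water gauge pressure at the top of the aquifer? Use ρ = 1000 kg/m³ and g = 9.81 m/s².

P ≈ 1050 kPa

Pressure head at the aquifer top: ψ = h − z = 377.56 − 270.08 = 107.48 m.
P = ρgψ = 1000 × 9.81 × 107.48 = 1054379 Pa ≈ 1050 kPa.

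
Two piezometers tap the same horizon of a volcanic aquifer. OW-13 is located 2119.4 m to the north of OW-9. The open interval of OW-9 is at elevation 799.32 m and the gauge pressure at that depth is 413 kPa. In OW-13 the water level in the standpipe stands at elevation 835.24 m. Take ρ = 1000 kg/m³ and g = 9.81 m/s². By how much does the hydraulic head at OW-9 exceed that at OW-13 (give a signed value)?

Δh ≈ 6.18 m

Pressure head at OW-9: ψ = P/(ρg) = 413×1000 / (1000 × 9.81) = 42.10 m.
Total head at OW-9: h = z + ψ = 799.32 + 42.10 = 841.42 m.
Total head at OW-13: h = 835.24 m (water level in the piezometer is the total head).
Head difference: h(OW-9) − h(OW-13) = 841.42 − 835.24 = 6.18 m.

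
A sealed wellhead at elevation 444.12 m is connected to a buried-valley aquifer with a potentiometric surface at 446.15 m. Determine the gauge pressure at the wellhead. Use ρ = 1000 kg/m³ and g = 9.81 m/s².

Head above the cap: Δh = 446.15 − 444.12 = 2.03 m.
P = ρgΔh = 1000 × 9.81 × 2.03 = 19914 Pa ≈ 19.9 kPa.

P ≈ 19.9 kPa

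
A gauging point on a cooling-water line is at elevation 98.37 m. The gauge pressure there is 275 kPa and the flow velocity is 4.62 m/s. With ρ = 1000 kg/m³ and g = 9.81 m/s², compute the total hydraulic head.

h ≈ 127.49 m

Pressure head ψ = P/(ρg) = 275×1000 / (1000 × 9.81) = 28.03 m.
Velocity head = v²/(2g) = 4.62² / (2 × 9.81) = 1.088 m.
h = z + ψ + v²/(2g) = 98.37 + 28.03 + 1.088 = 127.49 m.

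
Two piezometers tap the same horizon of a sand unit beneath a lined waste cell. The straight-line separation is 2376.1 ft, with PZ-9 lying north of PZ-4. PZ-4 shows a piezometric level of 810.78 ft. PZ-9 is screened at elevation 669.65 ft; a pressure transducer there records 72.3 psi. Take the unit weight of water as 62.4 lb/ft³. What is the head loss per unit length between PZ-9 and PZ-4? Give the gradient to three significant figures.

i ≈ 0.0108 ft/ft

Total head at PZ-4: h = 810.78 ft (water level in the piezometer is the total head).
Pressure head at PZ-9: ψ = 144·P/γ = 144 × 72.3 / 62.4 = 166.85 ft.
Total head at PZ-9: h = z + ψ = 669.65 + 166.85 = 836.50 ft.
Head difference: h(PZ-4) − h(PZ-9) = 810.78 − 836.50 = -25.72 ft.
Hydraulic gradient: i = |Δh| / L = 25.72 / 2376.1 = 0.0108.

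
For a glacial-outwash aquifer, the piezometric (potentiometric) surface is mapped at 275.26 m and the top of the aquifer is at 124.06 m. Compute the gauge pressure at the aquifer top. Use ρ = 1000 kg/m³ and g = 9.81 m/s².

P ≈ 1480 kPa

Pressure head at the aquifer top: ψ = h − z = 275.26 − 124.06 = 151.20 m.
P = ρgψ = 1000 × 9.81 × 151.20 = 1483272 Pa ≈ 1480 kPa.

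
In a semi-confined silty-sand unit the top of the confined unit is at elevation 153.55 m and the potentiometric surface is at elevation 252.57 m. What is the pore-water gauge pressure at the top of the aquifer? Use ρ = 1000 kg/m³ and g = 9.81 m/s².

Pressure head at the aquifer top: ψ = h − z = 252.57 − 153.55 = 99.02 m.
P = ρgψ = 1000 × 9.81 × 99.02 = 971386 Pa ≈ 971 kPa.

P ≈ 971 kPa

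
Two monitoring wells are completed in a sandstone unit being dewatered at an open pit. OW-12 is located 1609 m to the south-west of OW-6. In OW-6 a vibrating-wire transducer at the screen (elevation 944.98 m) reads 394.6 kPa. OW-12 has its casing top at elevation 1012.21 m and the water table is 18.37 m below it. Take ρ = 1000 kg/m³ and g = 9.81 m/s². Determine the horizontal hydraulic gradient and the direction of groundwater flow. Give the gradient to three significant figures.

Pressure head at OW-6: ψ = P/(ρg) = 394.6×1000 / (1000 × 9.81) = 40.22 m.
Total head at OW-6: h = z + ψ = 944.98 + 40.22 = 985.20 m.
Total head at OW-12: h = 1012.21 − 18.37 = 993.84 m.
Head difference: h(OW-6) − h(OW-12) = 985.20 − 993.84 = -8.64 m.
Hydraulic gradient: i = |Δh| / L = 8.64 / 1609 = 0.00537.
Flow is from higher to lower head: from OW-12 toward OW-6, i.e. toward the north-east.

i ≈ 0.00537; groundwater flows toward the north-east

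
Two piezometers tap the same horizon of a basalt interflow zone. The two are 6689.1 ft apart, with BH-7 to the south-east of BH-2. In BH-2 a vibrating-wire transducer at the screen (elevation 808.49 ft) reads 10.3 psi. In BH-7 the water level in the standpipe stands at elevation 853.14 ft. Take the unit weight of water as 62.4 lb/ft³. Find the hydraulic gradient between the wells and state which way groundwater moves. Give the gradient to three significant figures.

i ≈ 0.00312; groundwater flows toward the north-west

Pressure head at BH-2: ψ = 144·P/γ = 144 × 10.3 / 62.4 = 23.77 ft.
Total head at BH-2: h = z + ψ = 808.49 + 23.77 = 832.26 ft.
Total head at BH-7: h = 853.14 ft (water level in the piezometer is the total head).
Head difference: h(BH-2) − h(BH-7) = 832.26 − 853.14 = -20.88 ft.
Hydraulic gradient: i = |Δh| / L = 20.88 / 6689.1 = 0.00312.
Flow is from higher to lower head: from BH-7 toward BH-2, i.e. toward the north-west.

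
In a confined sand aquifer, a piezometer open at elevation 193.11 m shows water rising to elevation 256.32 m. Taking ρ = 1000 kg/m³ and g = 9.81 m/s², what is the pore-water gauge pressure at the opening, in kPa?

Pressure head ψ = h − z = 256.32 − 193.11 = 63.21 m.
P = ρgψ = 1000 × 9.81 × 63.21 = 620090 Pa ≈ 620 kPa.

P ≈ 620 kPa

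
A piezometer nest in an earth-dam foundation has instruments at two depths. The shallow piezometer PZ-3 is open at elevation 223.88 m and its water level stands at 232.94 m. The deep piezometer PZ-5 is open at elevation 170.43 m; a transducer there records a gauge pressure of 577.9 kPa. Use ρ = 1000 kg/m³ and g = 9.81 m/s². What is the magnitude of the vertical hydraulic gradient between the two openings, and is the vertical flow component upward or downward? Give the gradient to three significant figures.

Total head at PZ-3: h = 232.94 m (water level in the standpipe).
Pressure head at PZ-5: ψ = P/(ρg) = 577.9×1000 / (1000 × 9.81) = 58.91 m.
Total head at PZ-5: h = z + ψ = 170.43 + 58.91 = 229.34 m.
Δh = h(PZ-3) − h(PZ-5) = 232.94 − 229.34 = 3.60 m.
Vertical separation Δz = 223.88 − 170.43 = 53.45 m.
|i_v| = |Δh| / Δz = 3.60 / 53.45 = 0.0674.
Head is higher in the shallow piezometer, so vertical flow is downward (recharge condition).

|i_v| ≈ 0.0674; vertical flow is downward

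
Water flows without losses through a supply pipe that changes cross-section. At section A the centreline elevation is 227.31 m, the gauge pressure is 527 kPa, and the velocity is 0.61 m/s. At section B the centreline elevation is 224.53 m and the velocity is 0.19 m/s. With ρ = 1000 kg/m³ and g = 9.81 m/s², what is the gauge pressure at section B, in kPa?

P₂ ≈ 554 kPa

Pressure head at A: ψ₁ = P₁/(ρg) = 527×1000 / (1000 × 9.81) = 53.72 m.
Velocity heads: v₁²/2g = 0.61²/19.62 = 0.019 m; v₂²/2g = 0.19²/19.62 = 0.002 m.
Total head H = z₁ + ψ₁ + v₁²/2g = 227.31 + 53.72 + 0.019 = 281.05 m.
ψ₂ = H − z₂ − v₂²/2g = 281.05 − 224.53 − 0.002 = 56.52 m.
P₂ = ρgψ₂ = 1000 × 9.81 × 56.52 ≈ 554 kPa.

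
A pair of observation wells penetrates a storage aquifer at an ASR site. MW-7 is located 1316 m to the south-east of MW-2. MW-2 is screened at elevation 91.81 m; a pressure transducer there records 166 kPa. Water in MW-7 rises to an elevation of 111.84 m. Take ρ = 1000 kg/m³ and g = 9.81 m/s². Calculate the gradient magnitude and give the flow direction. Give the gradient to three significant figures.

i ≈ 0.00236; groundwater flows toward the north-west

Pressure head at MW-2: ψ = P/(ρg) = 166×1000 / (1000 × 9.81) = 16.92 m.
Total head at MW-2: h = z + ψ = 91.81 + 16.92 = 108.73 m.
Total head at MW-7: h = 111.84 m (water level in the piezometer is the total head).
Head difference: h(MW-2) − h(MW-7) = 108.73 − 111.84 = -3.11 m.
Hydraulic gradient: i = |Δh| / L = 3.11 / 1316 = 0.00236.
Flow is from higher to lower head: from MW-7 toward MW-2, i.e. toward the north-west.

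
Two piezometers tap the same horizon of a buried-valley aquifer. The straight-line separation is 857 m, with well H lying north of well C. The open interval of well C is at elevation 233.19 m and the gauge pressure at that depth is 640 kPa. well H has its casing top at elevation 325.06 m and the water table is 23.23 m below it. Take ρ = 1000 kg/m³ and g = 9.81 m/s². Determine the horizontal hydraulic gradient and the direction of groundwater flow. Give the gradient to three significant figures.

i ≈ 0.00397; groundwater flows toward the south

Pressure head at well C: ψ = P/(ρg) = 640×1000 / (1000 × 9.81) = 65.24 m.
Total head at well C: h = z + ψ = 233.19 + 65.24 = 298.43 m.
Total head at well H: h = 325.06 − 23.23 = 301.83 m.
Head difference: h(well C) − h(well H) = 298.43 − 301.83 = -3.40 m.
Hydraulic gradient: i = |Δh| / L = 3.40 / 857 = 0.00397.
Flow is from higher to lower head: from well H toward well C, i.e. toward the south.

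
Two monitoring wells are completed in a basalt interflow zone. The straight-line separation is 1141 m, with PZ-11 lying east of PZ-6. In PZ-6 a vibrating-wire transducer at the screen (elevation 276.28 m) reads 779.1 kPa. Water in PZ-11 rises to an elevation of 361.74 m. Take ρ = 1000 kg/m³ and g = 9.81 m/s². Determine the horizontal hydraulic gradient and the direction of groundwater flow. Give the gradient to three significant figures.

i ≈ 0.00529; groundwater flows toward the west

Pressure head at PZ-6: ψ = P/(ρg) = 779.1×1000 / (1000 × 9.81) = 79.42 m.
Total head at PZ-6: h = z + ψ = 276.28 + 79.42 = 355.70 m.
Total head at PZ-11: h = 361.74 m (water level in the piezometer is the total head).
Head difference: h(PZ-6) − h(PZ-11) = 355.70 − 361.74 = -6.04 m.
Hydraulic gradient: i = |Δh| / L = 6.04 / 1141 = 0.00529.
Flow is from higher to lower head: from PZ-11 toward PZ-6, i.e. toward the west.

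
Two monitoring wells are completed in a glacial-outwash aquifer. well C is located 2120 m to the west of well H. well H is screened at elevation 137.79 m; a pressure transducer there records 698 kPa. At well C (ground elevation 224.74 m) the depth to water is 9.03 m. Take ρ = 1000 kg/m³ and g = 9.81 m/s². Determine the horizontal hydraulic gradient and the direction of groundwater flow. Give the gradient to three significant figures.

Pressure head at well H: ψ = P/(ρg) = 698×1000 / (1000 × 9.81) = 71.15 m.
Total head at well H: h = z + ψ = 137.79 + 71.15 = 208.94 m.
Total head at well C: h = 224.74 − 9.03 = 215.71 m.
Head difference: h(well H) − h(well C) = 208.94 − 215.71 = -6.77 m.
Hydraulic gradient: i = |Δh| / L = 6.77 / 2120 = 0.00319.
Flow is from higher to lower head: from well C toward well H, i.e. toward the east.

i ≈ 0.00319; groundwater flows toward the east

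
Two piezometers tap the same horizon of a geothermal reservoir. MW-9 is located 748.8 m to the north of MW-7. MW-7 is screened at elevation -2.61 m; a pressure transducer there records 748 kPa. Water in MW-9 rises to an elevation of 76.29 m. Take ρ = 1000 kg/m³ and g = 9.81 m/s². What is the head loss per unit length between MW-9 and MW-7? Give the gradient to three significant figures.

i ≈ 0.00354 m/m

Pressure head at MW-7: ψ = P/(ρg) = 748×1000 / (1000 × 9.81) = 76.25 m.
Total head at MW-7: h = z + ψ = -2.61 + 76.25 = 73.64 m.
Total head at MW-9: h = 76.29 m (water level in the piezometer is the total head).
Head difference: h(MW-7) − h(MW-9) = 73.64 − 76.29 = -2.65 m.
Hydraulic gradient: i = |Δh| / L = 2.65 / 748.8 = 0.00354.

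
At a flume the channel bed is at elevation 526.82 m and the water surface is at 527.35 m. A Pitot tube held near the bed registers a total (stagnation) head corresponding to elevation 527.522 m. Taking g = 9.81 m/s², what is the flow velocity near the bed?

v ≈ 1.84 m/s

Near the bed, under hydrostatic conditions, the piezometric head (z + ψ) equals the free-surface elevation, 527.35 m.
Velocity head = total − piezometric = 527.522 − 527.35 = 0.172 m.
v = √(2g·h_v) = √(2 × 9.81 × 0.172) = 1.84 m/s.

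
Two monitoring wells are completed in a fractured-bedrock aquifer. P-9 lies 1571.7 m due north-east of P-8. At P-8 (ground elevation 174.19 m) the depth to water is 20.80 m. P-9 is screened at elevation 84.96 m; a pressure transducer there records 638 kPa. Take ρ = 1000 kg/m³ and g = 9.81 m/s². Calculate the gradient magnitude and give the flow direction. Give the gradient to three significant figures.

Total head at P-8: h = 174.19 − 20.80 = 153.39 m.
Pressure head at P-9: ψ = P/(ρg) = 638×1000 / (1000 × 9.81) = 65.04 m.
Total head at P-9: h = z + ψ = 84.96 + 65.04 = 150.00 m.
Head difference: h(P-8) − h(P-9) = 153.39 − 150.00 = 3.39 m.
Hydraulic gradient: i = |Δh| / L = 3.39 / 1571.7 = 0.00216.
Flow is from higher to lower head: from P-8 toward P-9, i.e. toward the north-east.

i ≈ 0.00216; groundwater flows toward the north-east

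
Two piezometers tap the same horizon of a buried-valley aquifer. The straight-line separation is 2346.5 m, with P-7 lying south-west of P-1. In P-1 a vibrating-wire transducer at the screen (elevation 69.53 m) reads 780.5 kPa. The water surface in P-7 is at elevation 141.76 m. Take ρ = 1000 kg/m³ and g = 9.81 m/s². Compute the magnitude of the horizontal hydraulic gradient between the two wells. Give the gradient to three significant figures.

i ≈ 0.00312

Pressure head at P-1: ψ = P/(ρg) = 780.5×1000 / (1000 × 9.81) = 79.56 m.
Total head at P-1: h = z + ψ = 69.53 + 79.56 = 149.09 m.
Total head at P-7: h = 141.76 m (water level in the piezometer is the total head).
Head difference: h(P-1) − h(P-7) = 149.09 − 141.76 = 7.33 m.
Hydraulic gradient: i = |Δh| / L = 7.33 / 2346.5 = 0.00312.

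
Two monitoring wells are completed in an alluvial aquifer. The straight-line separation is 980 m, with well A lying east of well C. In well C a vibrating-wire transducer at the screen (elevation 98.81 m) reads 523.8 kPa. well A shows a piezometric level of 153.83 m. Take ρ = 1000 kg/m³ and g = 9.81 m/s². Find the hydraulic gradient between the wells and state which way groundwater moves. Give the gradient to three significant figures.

Pressure head at well C: ψ = P/(ρg) = 523.8×1000 / (1000 × 9.81) = 53.39 m.
Total head at well C: h = z + ψ = 98.81 + 53.39 = 152.20 m.
Total head at well A: h = 153.83 m (water level in the piezometer is the total head).
Head difference: h(well C) − h(well A) = 152.20 − 153.83 = -1.63 m.
Hydraulic gradient: i = |Δh| / L = 1.63 / 980 = 0.00166.
Flow is from higher to lower head: from well A toward well C, i.e. toward the west.

i ≈ 0.00166; groundwater flows toward the west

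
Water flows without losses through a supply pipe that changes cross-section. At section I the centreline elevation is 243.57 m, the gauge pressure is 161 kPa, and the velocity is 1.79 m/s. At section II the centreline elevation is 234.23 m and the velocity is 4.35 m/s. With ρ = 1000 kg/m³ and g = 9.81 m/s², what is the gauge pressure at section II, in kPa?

P₂ ≈ 245 kPa

Pressure head at I: ψ₁ = P₁/(ρg) = 161×1000 / (1000 × 9.81) = 16.41 m.
Velocity heads: v₁²/2g = 1.79²/19.62 = 0.163 m; v₂²/2g = 4.35²/19.62 = 0.964 m.
Total head H = z₁ + ψ₁ + v₁²/2g = 243.57 + 16.41 + 0.163 = 260.14 m.
ψ₂ = H − z₂ − v₂²/2g = 260.14 − 234.23 − 0.964 = 24.95 m.
P₂ = ρgψ₂ = 1000 × 9.81 × 24.95 ≈ 245 kPa.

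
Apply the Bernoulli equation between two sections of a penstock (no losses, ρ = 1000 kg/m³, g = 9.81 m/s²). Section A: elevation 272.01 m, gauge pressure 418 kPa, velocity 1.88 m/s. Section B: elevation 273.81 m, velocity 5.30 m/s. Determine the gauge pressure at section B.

Pressure head at A: ψ₁ = P₁/(ρg) = 418×1000 / (1000 × 9.81) = 42.61 m.
Velocity heads: v₁²/2g = 1.88²/19.62 = 0.180 m; v₂²/2g = 5.30²/19.62 = 1.432 m.
Total head H = z₁ + ψ₁ + v₁²/2g = 272.01 + 42.61 + 0.180 = 314.80 m.
ψ₂ = H − z₂ − v₂²/2g = 314.80 − 273.81 − 1.432 = 39.56 m.
P₂ = ρgψ₂ = 1000 × 9.81 × 39.56 ≈ 388 kPa.

P₂ ≈ 388 kPa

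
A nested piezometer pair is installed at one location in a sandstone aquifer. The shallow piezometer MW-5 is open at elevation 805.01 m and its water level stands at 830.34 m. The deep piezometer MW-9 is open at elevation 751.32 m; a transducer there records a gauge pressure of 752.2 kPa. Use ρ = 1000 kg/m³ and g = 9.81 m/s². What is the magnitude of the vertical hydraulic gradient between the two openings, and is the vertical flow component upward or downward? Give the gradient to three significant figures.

Total head at MW-5: h = 830.34 m (water level in the standpipe).
Pressure head at MW-9: ψ = P/(ρg) = 752.2×1000 / (1000 × 9.81) = 76.68 m.
Total head at MW-9: h = z + ψ = 751.32 + 76.68 = 828.00 m.
Δh = h(MW-5) − h(MW-9) = 830.34 − 828.00 = 2.34 m.
Vertical separation Δz = 805.01 − 751.32 = 53.69 m.
|i_v| = |Δh| / Δz = 2.34 / 53.69 = 0.0436.
Head is higher in the shallow piezometer, so vertical flow is downward (recharge condition).

|i_v| ≈ 0.0436; vertical flow is downward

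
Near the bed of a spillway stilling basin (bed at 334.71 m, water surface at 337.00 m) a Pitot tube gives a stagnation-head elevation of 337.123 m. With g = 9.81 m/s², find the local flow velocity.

v ≈ 1.55 m/s

Near the bed, under hydrostatic conditions, the piezometric head (z + ψ) equals the free-surface elevation, 337.00 m.
Velocity head = total − piezometric = 337.123 − 337.00 = 0.123 m.
v = √(2g·h_v) = √(2 × 9.81 × 0.123) = 1.55 m/s.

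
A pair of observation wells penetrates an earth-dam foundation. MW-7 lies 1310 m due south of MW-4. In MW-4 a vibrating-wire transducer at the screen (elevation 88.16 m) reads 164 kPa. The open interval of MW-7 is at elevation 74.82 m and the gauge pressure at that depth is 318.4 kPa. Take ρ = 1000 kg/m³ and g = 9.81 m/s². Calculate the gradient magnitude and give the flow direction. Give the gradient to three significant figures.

i ≈ 0.00183; groundwater flows toward the north

Pressure head at MW-4: ψ = P/(ρg) = 164×1000 / (1000 × 9.81) = 16.72 m.
Total head at MW-4: h = z + ψ = 88.16 + 16.72 = 104.88 m.
Pressure head at MW-7: ψ = P/(ρg) = 318.4×1000 / (1000 × 9.81) = 32.46 m.
Total head at MW-7: h = z + ψ = 74.82 + 32.46 = 107.28 m.
Head difference: h(MW-4) − h(MW-7) = 104.88 − 107.28 = -2.40 m.
Hydraulic gradient: i = |Δh| / L = 2.40 / 1310 = 0.00183.
Flow is from higher to lower head: from MW-7 toward MW-4, i.e. toward the north.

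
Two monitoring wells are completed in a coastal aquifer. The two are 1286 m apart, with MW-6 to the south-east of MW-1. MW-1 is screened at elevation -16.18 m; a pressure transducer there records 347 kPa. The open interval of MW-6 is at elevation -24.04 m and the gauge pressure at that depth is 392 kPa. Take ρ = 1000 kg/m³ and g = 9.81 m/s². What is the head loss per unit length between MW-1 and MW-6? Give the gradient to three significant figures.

Pressure head at MW-1: ψ = P/(ρg) = 347×1000 / (1000 × 9.81) = 35.37 m.
Total head at MW-1: h = z + ψ = -16.18 + 35.37 = 19.19 m.
Pressure head at MW-6: ψ = P/(ρg) = 392×1000 / (1000 × 9.81) = 39.96 m.
Total head at MW-6: h = z + ψ = -24.04 + 39.96 = 15.92 m.
Head difference: h(MW-1) − h(MW-6) = 19.19 − 15.92 = 3.27 m.
Hydraulic gradient: i = |Δh| / L = 3.27 / 1286 = 0.00254.

i ≈ 0.00254 m/m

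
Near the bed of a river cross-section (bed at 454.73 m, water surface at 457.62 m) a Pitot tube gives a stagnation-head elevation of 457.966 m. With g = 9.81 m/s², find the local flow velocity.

Near the bed, under hydrostatic conditions, the piezometric head (z + ψ) equals the free-surface elevation, 457.62 m.
Velocity head = total − piezometric = 457.966 − 457.62 = 0.346 m.
v = √(2g·h_v) = √(2 × 9.81 × 0.346) = 2.61 m/s.

v ≈ 2.61 m/s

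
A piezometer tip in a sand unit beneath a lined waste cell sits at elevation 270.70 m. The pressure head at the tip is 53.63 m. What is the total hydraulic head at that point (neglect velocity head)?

h = z + ψ = 270.70 + 53.63 = 324.33 m.

h ≈ 324.33 m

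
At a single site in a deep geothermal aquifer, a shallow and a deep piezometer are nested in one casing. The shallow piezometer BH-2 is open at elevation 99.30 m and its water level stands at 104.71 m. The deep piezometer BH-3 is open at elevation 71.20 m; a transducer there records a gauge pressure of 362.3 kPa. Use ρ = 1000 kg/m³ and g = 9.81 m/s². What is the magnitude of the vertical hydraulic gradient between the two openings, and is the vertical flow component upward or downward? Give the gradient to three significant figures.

Total head at BH-2: h = 104.71 m (water level in the standpipe).
Pressure head at BH-3: ψ = P/(ρg) = 362.3×1000 / (1000 × 9.81) = 36.93 m.
Total head at BH-3: h = z + ψ = 71.20 + 36.93 = 108.13 m.
Δh = h(BH-2) − h(BH-3) = 104.71 − 108.13 = -3.42 m.
Vertical separation Δz = 99.30 − 71.20 = 28.10 m.
|i_v| = |Δh| / Δz = 3.42 / 28.10 = 0.122.
Head is higher in the deep piezometer, so vertical flow is upward (discharge condition).

|i_v| ≈ 0.122; vertical flow is upward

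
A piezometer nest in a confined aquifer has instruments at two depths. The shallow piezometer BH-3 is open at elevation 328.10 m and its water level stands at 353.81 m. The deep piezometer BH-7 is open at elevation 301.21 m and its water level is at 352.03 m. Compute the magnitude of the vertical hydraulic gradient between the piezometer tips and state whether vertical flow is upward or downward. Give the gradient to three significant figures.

Total head at BH-3: h = 353.81 m (water level in the standpipe).
Total head at BH-7: h = 352.03 m.
Δh = h(BH-3) − h(BH-7) = 353.81 − 352.03 = 1.78 m.
Vertical separation Δz = 328.10 − 301.21 = 26.89 m.
|i_v| = |Δh| / Δz = 1.78 / 26.89 = 0.0662.
Head is higher in the shallow piezometer, so vertical flow is downward (recharge condition).

|i_v| ≈ 0.0662; vertical flow is downward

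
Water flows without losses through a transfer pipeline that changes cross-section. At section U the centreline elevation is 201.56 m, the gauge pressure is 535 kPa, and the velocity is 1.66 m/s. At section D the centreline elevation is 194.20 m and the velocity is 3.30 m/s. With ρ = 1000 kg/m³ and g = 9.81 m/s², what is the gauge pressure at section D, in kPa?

P₂ ≈ 603 kPa

Pressure head at U: ψ₁ = P₁/(ρg) = 535×1000 / (1000 × 9.81) = 54.54 m.
Velocity heads: v₁²/2g = 1.66²/19.62 = 0.140 m; v₂²/2g = 3.30²/19.62 = 0.555 m.
Total head H = z₁ + ψ₁ + v₁²/2g = 201.56 + 54.54 + 0.140 = 256.24 m.
ψ₂ = H − z₂ − v₂²/2g = 256.24 − 194.20 − 0.555 = 61.49 m.
P₂ = ρgψ₂ = 1000 × 9.81 × 61.49 ≈ 603 kPa.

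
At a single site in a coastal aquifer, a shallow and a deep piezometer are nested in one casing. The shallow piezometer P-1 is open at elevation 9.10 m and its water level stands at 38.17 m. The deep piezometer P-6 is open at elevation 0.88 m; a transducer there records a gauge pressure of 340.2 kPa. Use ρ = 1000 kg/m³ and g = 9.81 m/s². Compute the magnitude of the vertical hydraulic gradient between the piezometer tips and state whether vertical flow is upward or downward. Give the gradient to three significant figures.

|i_v| ≈ 0.318; vertical flow is downward

Total head at P-1: h = 38.17 m (water level in the standpipe).
Pressure head at P-6: ψ = P/(ρg) = 340.2×1000 / (1000 × 9.81) = 34.68 m.
Total head at P-6: h = z + ψ = 0.88 + 34.68 = 35.56 m.
Δh = h(P-1) − h(P-6) = 38.17 − 35.56 = 2.61 m.
Vertical separation Δz = 9.10 − 0.88 = 8.22 m.
|i_v| = |Δh| / Δz = 2.61 / 8.22 = 0.318.
Head is higher in the shallow piezometer, so vertical flow is downward (recharge condition).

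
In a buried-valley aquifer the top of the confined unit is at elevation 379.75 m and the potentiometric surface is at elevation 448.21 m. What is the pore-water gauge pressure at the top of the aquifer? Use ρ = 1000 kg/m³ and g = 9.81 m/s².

Pressure head at the aquifer top: ψ = h − z = 448.21 − 379.75 = 68.46 m.
P = ρgψ = 1000 × 9.81 × 68.46 = 671593 Pa ≈ 672 kPa.

P ≈ 672 kPa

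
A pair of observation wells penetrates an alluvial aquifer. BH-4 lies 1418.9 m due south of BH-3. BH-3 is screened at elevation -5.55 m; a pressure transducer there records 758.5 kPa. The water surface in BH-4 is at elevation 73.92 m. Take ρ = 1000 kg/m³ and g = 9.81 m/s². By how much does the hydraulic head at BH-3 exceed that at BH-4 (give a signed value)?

Δh ≈ -2.15 m

Pressure head at BH-3: ψ = P/(ρg) = 758.5×1000 / (1000 × 9.81) = 77.32 m.
Total head at BH-3: h = z + ψ = -5.55 + 77.32 = 71.77 m.
Total head at BH-4: h = 73.92 m (water level in the piezometer is the total head).
Head difference: h(BH-3) − h(BH-4) = 71.77 − 73.92 = -2.15 m.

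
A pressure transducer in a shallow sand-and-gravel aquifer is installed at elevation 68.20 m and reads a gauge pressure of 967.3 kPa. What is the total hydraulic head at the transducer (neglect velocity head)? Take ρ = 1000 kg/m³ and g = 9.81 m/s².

ψ = P/(ρg) = 967.3×1000 / (1000 × 9.81) = 98.60 m.
h = z + ψ = 68.20 + 98.60 = 166.80 m.

h ≈ 166.80 m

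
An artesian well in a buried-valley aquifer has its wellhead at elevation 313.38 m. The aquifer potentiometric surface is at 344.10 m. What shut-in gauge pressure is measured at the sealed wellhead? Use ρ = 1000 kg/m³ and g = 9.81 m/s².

P ≈ 301 kPa

Head above the cap: Δh = 344.10 − 313.38 = 30.72 m.
P = ρgΔh = 1000 × 9.81 × 30.72 = 301363 Pa ≈ 301 kPa.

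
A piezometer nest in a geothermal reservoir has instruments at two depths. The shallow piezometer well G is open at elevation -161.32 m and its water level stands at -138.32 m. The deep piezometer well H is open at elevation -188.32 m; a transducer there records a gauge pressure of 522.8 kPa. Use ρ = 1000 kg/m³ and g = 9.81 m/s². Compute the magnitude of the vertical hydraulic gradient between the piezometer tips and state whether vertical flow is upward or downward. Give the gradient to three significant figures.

Total head at well G: h = -138.32 m (water level in the standpipe).
Pressure head at well H: ψ = P/(ρg) = 522.8×1000 / (1000 × 9.81) = 53.29 m.
Total head at well H: h = z + ψ = -188.32 + 53.29 = -135.03 m.
Δh = h(well G) − h(well H) = -138.32 − (-135.03) = -3.29 m.
Vertical separation Δz = -161.32 − (-188.32) = 27.00 m.
|i_v| = |Δh| / Δz = 3.29 / 27.00 = 0.122.
Head is higher in the deep piezometer, so vertical flow is upward (discharge condition).

|i_v| ≈ 0.122; vertical flow is upward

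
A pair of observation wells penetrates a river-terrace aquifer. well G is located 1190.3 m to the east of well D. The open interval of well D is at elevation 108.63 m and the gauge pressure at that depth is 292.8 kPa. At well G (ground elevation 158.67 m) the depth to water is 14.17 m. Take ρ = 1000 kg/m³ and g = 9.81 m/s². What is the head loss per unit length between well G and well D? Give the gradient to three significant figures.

Pressure head at well D: ψ = P/(ρg) = 292.8×1000 / (1000 × 9.81) = 29.85 m.
Total head at well D: h = z + ψ = 108.63 + 29.85 = 138.48 m.
Total head at well G: h = 158.67 − 14.17 = 144.50 m.
Head difference: h(well D) − h(well G) = 138.48 − 144.50 = -6.02 m.
Hydraulic gradient: i = |Δh| / L = 6.02 / 1190.3 = 0.00506.

i ≈ 0.00506 m/m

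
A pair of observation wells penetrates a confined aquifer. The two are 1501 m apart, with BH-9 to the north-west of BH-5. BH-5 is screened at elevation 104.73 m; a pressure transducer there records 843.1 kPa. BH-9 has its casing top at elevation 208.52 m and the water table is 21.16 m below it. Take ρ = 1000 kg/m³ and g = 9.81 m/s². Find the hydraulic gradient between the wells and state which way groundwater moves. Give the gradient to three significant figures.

i ≈ 0.00221; groundwater flows toward the north-west

Pressure head at BH-5: ψ = P/(ρg) = 843.1×1000 / (1000 × 9.81) = 85.94 m.
Total head at BH-5: h = z + ψ = 104.73 + 85.94 = 190.67 m.
Total head at BH-9: h = 208.52 − 21.16 = 187.36 m.
Head difference: h(BH-5) − h(BH-9) = 190.67 − 187.36 = 3.31 m.
Hydraulic gradient: i = |Δh| / L = 3.31 / 1501 = 0.00221.
Flow is from higher to lower head: from BH-5 toward BH-9, i.e. toward the north-west.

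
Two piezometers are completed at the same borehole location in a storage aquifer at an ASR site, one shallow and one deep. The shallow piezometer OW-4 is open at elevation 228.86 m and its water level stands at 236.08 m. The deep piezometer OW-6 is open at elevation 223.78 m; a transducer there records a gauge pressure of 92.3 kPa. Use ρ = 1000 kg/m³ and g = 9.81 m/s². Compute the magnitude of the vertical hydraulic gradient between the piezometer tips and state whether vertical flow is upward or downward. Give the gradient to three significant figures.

|i_v| ≈ 0.569; vertical flow is downward

Total head at OW-4: h = 236.08 m (water level in the standpipe).
Pressure head at OW-6: ψ = P/(ρg) = 92.3×1000 / (1000 × 9.81) = 9.41 m.
Total head at OW-6: h = z + ψ = 223.78 + 9.41 = 233.19 m.
Δh = h(OW-4) − h(OW-6) = 236.08 − 233.19 = 2.89 m.
Vertical separation Δz = 228.86 − 223.78 = 5.08 m.
|i_v| = |Δh| / Δz = 2.89 / 5.08 = 0.569.
Head is higher in the shallow piezometer, so vertical flow is downward (recharge condition).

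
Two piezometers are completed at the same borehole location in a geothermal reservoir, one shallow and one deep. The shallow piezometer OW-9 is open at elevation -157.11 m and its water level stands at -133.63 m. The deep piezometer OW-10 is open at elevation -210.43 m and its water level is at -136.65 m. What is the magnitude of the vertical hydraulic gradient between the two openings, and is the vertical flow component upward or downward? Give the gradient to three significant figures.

|i_v| ≈ 0.0566; vertical flow is downward

Total head at OW-9: h = -133.63 m (water level in the standpipe).
Total head at OW-10: h = -136.65 m.
Δh = h(OW-9) − h(OW-10) = -133.63 − (-136.65) = 3.02 m.
Vertical separation Δz = -157.11 − (-210.43) = 53.32 m.
|i_v| = |Δh| / Δz = 3.02 / 53.32 = 0.0566.
Head is higher in the shallow piezometer, so vertical flow is downward (recharge condition).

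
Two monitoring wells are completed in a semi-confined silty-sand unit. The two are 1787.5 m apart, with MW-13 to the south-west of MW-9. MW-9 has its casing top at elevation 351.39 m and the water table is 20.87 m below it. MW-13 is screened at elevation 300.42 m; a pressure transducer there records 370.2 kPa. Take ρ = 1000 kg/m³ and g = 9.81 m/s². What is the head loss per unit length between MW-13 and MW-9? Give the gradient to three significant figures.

i ≈ 0.00427 m/m

Total head at MW-9: h = 351.39 − 20.87 = 330.52 m.
Pressure head at MW-13: ψ = P/(ρg) = 370.2×1000 / (1000 × 9.81) = 37.74 m.
Total head at MW-13: h = z + ψ = 300.42 + 37.74 = 338.16 m.
Head difference: h(MW-9) − h(MW-13) = 330.52 − 338.16 = -7.64 m.
Hydraulic gradient: i = |Δh| / L = 7.64 / 1787.5 = 0.00427.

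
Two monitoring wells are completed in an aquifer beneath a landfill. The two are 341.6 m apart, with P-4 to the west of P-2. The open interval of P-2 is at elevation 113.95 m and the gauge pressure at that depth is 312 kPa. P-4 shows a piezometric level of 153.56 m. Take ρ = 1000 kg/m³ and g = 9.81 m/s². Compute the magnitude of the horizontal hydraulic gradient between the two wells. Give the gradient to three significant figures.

i ≈ 0.0229

Pressure head at P-2: ψ = P/(ρg) = 312×1000 / (1000 × 9.81) = 31.80 m.
Total head at P-2: h = z + ψ = 113.95 + 31.80 = 145.75 m.
Total head at P-4: h = 153.56 m (water level in the piezometer is the total head).
Head difference: h(P-2) − h(P-4) = 145.75 − 153.56 = -7.81 m.
Hydraulic gradient: i = |Δh| / L = 7.81 / 341.6 = 0.0229.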